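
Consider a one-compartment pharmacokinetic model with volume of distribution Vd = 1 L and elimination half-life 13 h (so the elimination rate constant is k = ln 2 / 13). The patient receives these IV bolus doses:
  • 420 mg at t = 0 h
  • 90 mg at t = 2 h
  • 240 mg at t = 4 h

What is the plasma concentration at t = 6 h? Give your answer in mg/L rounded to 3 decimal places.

593.447 mg/L

k = ln 2 / 13 = 0.05332 per h
Dose 1 (420 mg at t=0 h): 420·exp(−0.05332·6) = 305.009 mg/L
Dose 2 (90 mg at t=2 h): 90·exp(−0.05332·4) = 72.714 mg/L
Dose 3 (240 mg at t=4 h): 240·exp(−0.05332·2) = 215.724 mg/L
C(6) = 305.009 + 72.714 + 215.724 = 593.447 mg/L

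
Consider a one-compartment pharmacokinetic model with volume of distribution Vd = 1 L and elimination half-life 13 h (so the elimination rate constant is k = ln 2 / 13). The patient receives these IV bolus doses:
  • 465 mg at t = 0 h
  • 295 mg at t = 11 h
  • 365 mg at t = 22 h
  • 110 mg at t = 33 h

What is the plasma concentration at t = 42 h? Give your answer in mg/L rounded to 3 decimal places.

k = ln 2 / 13 = 0.05332 per h
Dose 1 (465 mg at t=0 h): 465·exp(−0.05332·42) = 49.533 mg/L
Dose 2 (295 mg at t=11 h): 295·exp(−0.05332·31) = 56.491 mg/L
Dose 3 (365 mg at t=22 h): 365·exp(−0.05332·20) = 125.652 mg/L
Dose 4 (110 mg at t=33 h): 110·exp(−0.05332·9) = 68.075 mg/L
C(42) = 49.533 + 56.491 + 125.652 + 68.075 = 299.751 mg/L

299.751 mg/L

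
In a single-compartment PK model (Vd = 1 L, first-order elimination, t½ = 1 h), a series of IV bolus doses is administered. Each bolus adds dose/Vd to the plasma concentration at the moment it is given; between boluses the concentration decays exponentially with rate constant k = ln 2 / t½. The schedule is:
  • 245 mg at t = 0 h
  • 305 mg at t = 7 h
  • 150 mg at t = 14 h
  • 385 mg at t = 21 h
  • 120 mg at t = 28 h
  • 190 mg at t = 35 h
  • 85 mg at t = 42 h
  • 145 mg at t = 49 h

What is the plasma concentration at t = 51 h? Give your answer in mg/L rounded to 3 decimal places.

k = ln 2 / 1 = 0.69315 per h
Dose 1 (245 mg at t=0 h): 245·exp(−0.69315·51) = 0.000 mg/L
Dose 2 (305 mg at t=7 h): 305·exp(−0.69315·44) = 0.000 mg/L
Dose 3 (150 mg at t=14 h): 150·exp(−0.69315·37) = 0.000 mg/L
Dose 4 (385 mg at t=21 h): 385·exp(−0.69315·30) = 0.000 mg/L
Dose 5 (120 mg at t=28 h): 120·exp(−0.69315·23) = 0.000 mg/L
Dose 6 (190 mg at t=35 h): 190·exp(−0.69315·16) = 0.003 mg/L
Dose 7 (85 mg at t=42 h): 85·exp(−0.69315·9) = 0.166 mg/L
Dose 8 (145 mg at t=49 h): 145·exp(−0.69315·2) = 36.250 mg/L
C(51) = 0.000 + 0.000 + 0.000 + 0.000 + 0.000 + 0.003 + 0.166 + 36.250 = 36.419 mg/L

36.419 mg/L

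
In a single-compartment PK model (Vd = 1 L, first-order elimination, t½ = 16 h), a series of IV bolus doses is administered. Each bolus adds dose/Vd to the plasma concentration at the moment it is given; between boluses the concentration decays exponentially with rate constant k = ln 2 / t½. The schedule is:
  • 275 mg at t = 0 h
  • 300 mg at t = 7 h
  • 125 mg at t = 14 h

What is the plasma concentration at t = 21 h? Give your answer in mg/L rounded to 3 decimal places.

k = ln 2 / 16 = 0.04332 per h
Dose 1 (275 mg at t=0 h): 275·exp(−0.04332·21) = 110.721 mg/L
Dose 2 (300 mg at t=7 h): 300·exp(−0.04332·14) = 163.576 mg/L
Dose 3 (125 mg at t=14 h): 125·exp(−0.04332·7) = 92.302 mg/L
C(21) = 110.721 + 163.576 + 92.302 = 366.599 mg/L

366.599 mg/L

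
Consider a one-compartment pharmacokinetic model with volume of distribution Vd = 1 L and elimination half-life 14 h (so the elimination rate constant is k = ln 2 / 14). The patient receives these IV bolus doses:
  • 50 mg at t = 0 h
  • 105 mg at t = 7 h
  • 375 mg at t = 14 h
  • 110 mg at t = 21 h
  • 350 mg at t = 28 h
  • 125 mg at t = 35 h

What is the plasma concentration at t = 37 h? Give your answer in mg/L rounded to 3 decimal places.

k = ln 2 / 14 = 0.04951 per h
Dose 1 (50 mg at t=0 h): 50·exp(−0.04951·37) = 8.006 mg/L
Dose 2 (105 mg at t=7 h): 105·exp(−0.04951·30) = 23.775 mg/L
Dose 3 (375 mg at t=14 h): 375·exp(−0.04951·23) = 120.083 mg/L
Dose 4 (110 mg at t=21 h): 110·exp(−0.04951·16) = 49.815 mg/L
Dose 5 (350 mg at t=28 h): 350·exp(−0.04951·9) = 224.155 mg/L
Dose 6 (125 mg at t=35 h): 125·exp(−0.04951·2) = 113.215 mg/L
C(37) = 8.006 + 23.775 + 120.083 + 49.815 + 224.155 + 113.215 = 539.049 mg/L

539.049 mg/L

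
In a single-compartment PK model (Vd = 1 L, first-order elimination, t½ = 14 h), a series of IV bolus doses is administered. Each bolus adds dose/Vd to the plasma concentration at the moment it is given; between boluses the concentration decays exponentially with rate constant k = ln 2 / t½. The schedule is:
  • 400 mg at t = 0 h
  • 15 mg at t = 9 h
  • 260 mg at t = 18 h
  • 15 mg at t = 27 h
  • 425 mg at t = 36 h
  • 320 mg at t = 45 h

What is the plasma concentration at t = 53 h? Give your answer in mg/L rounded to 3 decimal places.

k = ln 2 / 14 = 0.04951 per h
Dose 1 (400 mg at t=0 h): 400·exp(−0.04951·53) = 29.003 mg/L
Dose 2 (15 mg at t=9 h): 15·exp(−0.04951·44) = 1.698 mg/L
Dose 3 (260 mg at t=18 h): 260·exp(−0.04951·35) = 45.962 mg/L
Dose 4 (15 mg at t=27 h): 15·exp(−0.04951·26) = 4.140 mg/L
Dose 5 (425 mg at t=36 h): 425·exp(−0.04951·17) = 183.169 mg/L
Dose 6 (320 mg at t=45 h): 320·exp(−0.04951·8) = 215.344 mg/L
C(53) = 29.003 + 1.698 + 45.962 + 4.140 + 183.169 + 215.344 = 479.317 mg/L

479.317 mg/L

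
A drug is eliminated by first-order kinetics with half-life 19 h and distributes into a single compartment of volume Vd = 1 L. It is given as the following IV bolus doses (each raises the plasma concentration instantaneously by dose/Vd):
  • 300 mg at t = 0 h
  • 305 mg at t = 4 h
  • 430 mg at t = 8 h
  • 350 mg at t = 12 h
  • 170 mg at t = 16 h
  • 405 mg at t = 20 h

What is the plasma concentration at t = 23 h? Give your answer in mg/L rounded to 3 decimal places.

1259.922 mg/L

k = ln 2 / 19 = 0.03648 per h
Dose 1 (300 mg at t=0 h): 300·exp(−0.03648·23) = 129.633 mg/L
Dose 2 (305 mg at t=4 h): 305·exp(−0.03648·19) = 152.500 mg/L
Dose 3 (430 mg at t=8 h): 430·exp(−0.03648·15) = 248.779 mg/L
Dose 4 (350 mg at t=12 h): 350·exp(−0.03648·11) = 234.308 mg/L
Dose 5 (170 mg at t=16 h): 170·exp(−0.03648·7) = 131.687 mg/L
Dose 6 (405 mg at t=20 h): 405·exp(−0.03648·3) = 363.014 mg/L
C(23) = 129.633 + 152.500 + 248.779 + 234.308 + 131.687 + 363.014 = 1259.922 mg/L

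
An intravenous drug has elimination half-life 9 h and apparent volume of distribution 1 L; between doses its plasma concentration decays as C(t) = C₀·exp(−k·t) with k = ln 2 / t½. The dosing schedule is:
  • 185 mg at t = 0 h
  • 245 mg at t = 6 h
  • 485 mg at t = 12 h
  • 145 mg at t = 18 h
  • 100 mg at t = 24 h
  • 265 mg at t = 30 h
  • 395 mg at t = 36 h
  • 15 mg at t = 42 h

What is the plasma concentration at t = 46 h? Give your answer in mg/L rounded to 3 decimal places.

k = ln 2 / 9 = 0.07702 per h
Dose 1 (185 mg at t=0 h): 185·exp(−0.07702·46) = 5.353 mg/L
Dose 2 (245 mg at t=6 h): 245·exp(−0.07702·40) = 11.253 mg/L
Dose 3 (485 mg at t=12 h): 485·exp(−0.07702·34) = 35.360 mg/L
Dose 4 (145 mg at t=18 h): 145·exp(−0.07702·28) = 16.781 mg/L
Dose 5 (100 mg at t=24 h): 100·exp(−0.07702·22) = 18.372 mg/L
Dose 6 (265 mg at t=30 h): 265·exp(−0.07702·16) = 77.283 mg/L
Dose 7 (395 mg at t=36 h): 395·exp(−0.07702·10) = 182.860 mg/L
Dose 8 (15 mg at t=42 h): 15·exp(−0.07702·4) = 11.023 mg/L
C(46) = 5.353 + 11.253 + 35.360 + 16.781 + 18.372 + 77.283 + 182.860 + 11.023 = 358.285 mg/L

358.285 mg/L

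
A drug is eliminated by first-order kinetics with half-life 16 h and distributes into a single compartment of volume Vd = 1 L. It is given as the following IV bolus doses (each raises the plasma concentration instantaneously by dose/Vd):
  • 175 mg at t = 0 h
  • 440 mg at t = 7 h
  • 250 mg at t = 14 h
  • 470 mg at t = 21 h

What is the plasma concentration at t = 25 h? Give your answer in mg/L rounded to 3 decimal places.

811.443 mg/L

k = ln 2 / 16 = 0.04332 per h
Dose 1 (175 mg at t=0 h): 175·exp(−0.04332·25) = 59.249 mg/L
Dose 2 (440 mg at t=7 h): 440·exp(−0.04332·18) = 201.741 mg/L
Dose 3 (250 mg at t=14 h): 250·exp(−0.04332·11) = 155.232 mg/L
Dose 4 (470 mg at t=21 h): 470·exp(−0.04332·4) = 395.221 mg/L
C(25) = 59.249 + 201.741 + 155.232 + 395.221 = 811.443 mg/L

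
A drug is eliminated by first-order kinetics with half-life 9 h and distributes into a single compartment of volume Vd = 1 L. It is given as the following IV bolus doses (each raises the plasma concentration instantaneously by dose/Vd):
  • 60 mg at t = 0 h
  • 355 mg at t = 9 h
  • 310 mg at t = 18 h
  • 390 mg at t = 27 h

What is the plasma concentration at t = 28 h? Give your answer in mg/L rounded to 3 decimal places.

k = ln 2 / 9 = 0.07702 per h
Dose 1 (60 mg at t=0 h): 60·exp(−0.07702·28) = 6.944 mg/L
Dose 2 (355 mg at t=9 h): 355·exp(−0.07702·19) = 82.171 mg/L
Dose 3 (310 mg at t=18 h): 310·exp(−0.07702·10) = 143.511 mg/L
Dose 4 (390 mg at t=27 h): 390·exp(−0.07702·1) = 361.091 mg/L
C(28) = 6.944 + 82.171 + 143.511 + 361.091 = 593.717 mg/L

593.717 mg/L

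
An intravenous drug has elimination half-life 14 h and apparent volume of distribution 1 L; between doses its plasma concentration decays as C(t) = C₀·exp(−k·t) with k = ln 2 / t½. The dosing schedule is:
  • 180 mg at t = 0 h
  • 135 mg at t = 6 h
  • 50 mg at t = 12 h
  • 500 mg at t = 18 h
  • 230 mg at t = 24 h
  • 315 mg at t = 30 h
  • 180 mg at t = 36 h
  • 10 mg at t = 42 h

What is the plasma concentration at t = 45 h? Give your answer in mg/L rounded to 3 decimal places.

535.184 mg/L

k = ln 2 / 14 = 0.04951 per h
Dose 1 (180 mg at t=0 h): 180·exp(−0.04951·45) = 19.394 mg/L
Dose 2 (135 mg at t=6 h): 135·exp(−0.04951·39) = 19.577 mg/L
Dose 3 (50 mg at t=12 h): 50·exp(−0.04951·33) = 9.759 mg/L
Dose 4 (500 mg at t=18 h): 500·exp(−0.04951·27) = 131.345 mg/L
Dose 5 (230 mg at t=24 h): 230·exp(−0.04951·21) = 81.317 mg/L
Dose 6 (315 mg at t=30 h): 315·exp(−0.04951·15) = 149.892 mg/L
Dose 7 (180 mg at t=36 h): 180·exp(−0.04951·9) = 115.280 mg/L
Dose 8 (10 mg at t=42 h): 10·exp(−0.04951·3) = 8.620 mg/L
C(45) = 19.394 + 19.577 + 9.759 + 131.345 + 81.317 + 149.892 + 115.280 + 8.620 = 535.184 mg/L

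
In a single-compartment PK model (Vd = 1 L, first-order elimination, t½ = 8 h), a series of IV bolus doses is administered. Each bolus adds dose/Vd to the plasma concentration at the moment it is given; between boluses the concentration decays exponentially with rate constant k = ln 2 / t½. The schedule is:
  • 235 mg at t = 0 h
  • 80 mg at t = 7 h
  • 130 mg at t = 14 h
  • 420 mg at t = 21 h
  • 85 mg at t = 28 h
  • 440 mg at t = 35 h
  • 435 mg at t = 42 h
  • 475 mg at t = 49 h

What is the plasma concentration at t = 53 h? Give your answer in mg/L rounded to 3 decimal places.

640.381 mg/L

k = ln 2 / 8 = 0.08664 per h
Dose 1 (235 mg at t=0 h): 235·exp(−0.08664·53) = 2.381 mg/L
Dose 2 (80 mg at t=7 h): 80·exp(−0.08664·46) = 1.487 mg/L
Dose 3 (130 mg at t=14 h): 130·exp(−0.08664·39) = 4.430 mg/L
Dose 4 (420 mg at t=21 h): 420·exp(−0.08664·32) = 26.250 mg/L
Dose 5 (85 mg at t=28 h): 85·exp(−0.08664·25) = 9.743 mg/L
Dose 6 (440 mg at t=35 h): 440·exp(−0.08664·18) = 92.499 mg/L
Dose 7 (435 mg at t=42 h): 435·exp(−0.08664·11) = 167.715 mg/L
Dose 8 (475 mg at t=49 h): 475·exp(−0.08664·4) = 335.876 mg/L
C(53) = 2.381 + 1.487 + 4.430 + 26.250 + 9.743 + 92.499 + 167.715 + 335.876 = 640.381 mg/L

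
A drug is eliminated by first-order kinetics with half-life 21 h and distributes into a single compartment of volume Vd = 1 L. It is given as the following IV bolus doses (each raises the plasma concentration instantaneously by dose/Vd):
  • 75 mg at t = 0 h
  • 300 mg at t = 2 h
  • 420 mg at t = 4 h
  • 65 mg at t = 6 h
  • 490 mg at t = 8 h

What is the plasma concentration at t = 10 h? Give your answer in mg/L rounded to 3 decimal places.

1144.494 mg/L

k = ln 2 / 21 = 0.03301 per h
Dose 1 (75 mg at t=0 h): 75·exp(−0.03301·10) = 53.916 mg/L
Dose 2 (300 mg at t=2 h): 300·exp(−0.03301·8) = 230.379 mg/L
Dose 3 (420 mg at t=4 h): 420·exp(−0.03301·6) = 344.541 mg/L
Dose 4 (65 mg at t=6 h): 65·exp(−0.03301·4) = 56.961 mg/L
Dose 5 (490 mg at t=8 h): 490·exp(−0.03301·2) = 458.698 mg/L
C(10) = 53.916 + 230.379 + 344.541 + 56.961 + 458.698 = 1144.494 mg/L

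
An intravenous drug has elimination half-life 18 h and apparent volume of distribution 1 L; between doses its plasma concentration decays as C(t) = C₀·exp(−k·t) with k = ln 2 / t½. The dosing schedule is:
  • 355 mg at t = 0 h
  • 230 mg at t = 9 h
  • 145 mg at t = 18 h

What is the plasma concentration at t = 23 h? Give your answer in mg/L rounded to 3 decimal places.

400.168 mg/L

k = ln 2 / 18 = 0.03851 per h
Dose 1 (355 mg at t=0 h): 355·exp(−0.03851·23) = 146.413 mg/L
Dose 2 (230 mg at t=9 h): 230·exp(−0.03851·14) = 134.151 mg/L
Dose 3 (145 mg at t=18 h): 145·exp(−0.03851·5) = 119.605 mg/L
C(23) = 146.413 + 134.151 + 119.605 = 400.168 mg/L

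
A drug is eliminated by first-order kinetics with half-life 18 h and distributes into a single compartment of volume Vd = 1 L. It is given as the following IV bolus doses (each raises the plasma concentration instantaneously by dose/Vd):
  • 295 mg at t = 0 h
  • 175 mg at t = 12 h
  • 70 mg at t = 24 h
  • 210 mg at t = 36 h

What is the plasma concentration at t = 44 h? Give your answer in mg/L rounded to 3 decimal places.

291.960 mg/L

k = ln 2 / 18 = 0.03851 per h
Dose 1 (295 mg at t=0 h): 295·exp(−0.03851·44) = 54.196 mg/L
Dose 2 (175 mg at t=12 h): 175·exp(−0.03851·32) = 51.036 mg/L
Dose 3 (70 mg at t=24 h): 70·exp(−0.03851·20) = 32.406 mg/L
Dose 4 (210 mg at t=36 h): 210·exp(−0.03851·8) = 154.322 mg/L
C(44) = 54.196 + 51.036 + 32.406 + 154.322 = 291.960 mg/L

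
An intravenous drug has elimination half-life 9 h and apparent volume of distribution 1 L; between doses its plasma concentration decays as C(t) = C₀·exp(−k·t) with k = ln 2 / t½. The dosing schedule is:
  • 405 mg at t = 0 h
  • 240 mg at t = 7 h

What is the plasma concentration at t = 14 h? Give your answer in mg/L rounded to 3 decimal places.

277.763 mg/L

k = ln 2 / 9 = 0.07702 per h
Dose 1 (405 mg at t=0 h): 405·exp(−0.07702·14) = 137.780 mg/L
Dose 2 (240 mg at t=7 h): 240·exp(−0.07702·7) = 139.983 mg/L
C(14) = 137.780 + 139.983 = 277.763 mg/L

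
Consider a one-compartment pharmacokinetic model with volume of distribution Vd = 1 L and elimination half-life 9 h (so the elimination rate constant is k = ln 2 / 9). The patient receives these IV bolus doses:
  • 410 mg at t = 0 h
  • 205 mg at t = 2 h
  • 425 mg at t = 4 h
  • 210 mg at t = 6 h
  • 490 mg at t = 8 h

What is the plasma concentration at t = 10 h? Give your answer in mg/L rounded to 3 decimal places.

k = ln 2 / 9 = 0.07702 per h
Dose 1 (410 mg at t=0 h): 410·exp(−0.07702·10) = 189.804 mg/L
Dose 2 (205 mg at t=2 h): 205·exp(−0.07702·8) = 110.706 mg/L
Dose 3 (425 mg at t=4 h): 425·exp(−0.07702·6) = 267.733 mg/L
Dose 4 (210 mg at t=6 h): 210·exp(−0.07702·4) = 154.322 mg/L
Dose 5 (490 mg at t=8 h): 490·exp(−0.07702·2) = 420.050 mg/L
C(10) = 189.804 + 110.706 + 267.733 + 154.322 + 420.050 = 1142.615 mg/L

1142.615 mg/L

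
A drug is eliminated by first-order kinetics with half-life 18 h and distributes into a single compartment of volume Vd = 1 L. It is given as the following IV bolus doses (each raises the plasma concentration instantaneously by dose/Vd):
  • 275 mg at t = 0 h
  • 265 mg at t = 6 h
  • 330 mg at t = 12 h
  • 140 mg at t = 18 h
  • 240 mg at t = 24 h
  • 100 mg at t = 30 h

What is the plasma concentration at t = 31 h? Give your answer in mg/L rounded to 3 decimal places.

707.684 mg/L

k = ln 2 / 18 = 0.03851 per h
Dose 1 (275 mg at t=0 h): 275·exp(−0.03851·31) = 83.347 mg/L
Dose 2 (265 mg at t=6 h): 265·exp(−0.03851·25) = 101.193 mg/L
Dose 3 (330 mg at t=12 h): 330·exp(−0.03851·19) = 158.767 mg/L
Dose 4 (140 mg at t=18 h): 140·exp(−0.03851·13) = 84.863 mg/L
Dose 5 (240 mg at t=24 h): 240·exp(−0.03851·7) = 183.292 mg/L
Dose 6 (100 mg at t=30 h): 100·exp(−0.03851·1) = 96.222 mg/L
C(31) = 83.347 + 101.193 + 158.767 + 84.863 + 183.292 + 96.222 = 707.684 mg/L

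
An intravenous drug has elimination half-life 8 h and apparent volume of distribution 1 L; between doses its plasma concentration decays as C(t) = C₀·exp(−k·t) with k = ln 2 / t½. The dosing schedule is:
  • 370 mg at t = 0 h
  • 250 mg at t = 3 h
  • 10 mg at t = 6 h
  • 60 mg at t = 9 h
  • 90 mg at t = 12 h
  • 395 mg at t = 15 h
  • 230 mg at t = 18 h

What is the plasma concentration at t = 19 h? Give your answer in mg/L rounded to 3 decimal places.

k = ln 2 / 8 = 0.08664 per h
Dose 1 (370 mg at t=0 h): 370·exp(−0.08664·19) = 71.327 mg/L
Dose 2 (250 mg at t=3 h): 250·exp(−0.08664·16) = 62.500 mg/L
Dose 3 (10 mg at t=6 h): 10·exp(−0.08664·13) = 3.242 mg/L
Dose 4 (60 mg at t=9 h): 60·exp(−0.08664·10) = 25.227 mg/L
Dose 5 (90 mg at t=12 h): 90·exp(−0.08664·7) = 49.073 mg/L
Dose 6 (395 mg at t=15 h): 395·exp(−0.08664·4) = 279.307 mg/L
Dose 7 (230 mg at t=18 h): 230·exp(−0.08664·1) = 210.911 mg/L
C(19) = 71.327 + 62.500 + 3.242 + 25.227 + 49.073 + 279.307 + 210.911 = 701.587 mg/L

701.587 mg/L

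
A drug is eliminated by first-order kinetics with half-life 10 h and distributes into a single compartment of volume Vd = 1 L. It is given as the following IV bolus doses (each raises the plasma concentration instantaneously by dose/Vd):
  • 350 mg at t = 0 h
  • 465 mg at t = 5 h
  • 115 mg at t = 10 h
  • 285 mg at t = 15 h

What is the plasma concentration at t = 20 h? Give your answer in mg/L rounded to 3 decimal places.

k = ln 2 / 10 = 0.06931 per h
Dose 1 (350 mg at t=0 h): 350·exp(−0.06931·20) = 87.500 mg/L
Dose 2 (465 mg at t=5 h): 465·exp(−0.06931·15) = 164.402 mg/L
Dose 3 (115 mg at t=10 h): 115·exp(−0.06931·10) = 57.500 mg/L
Dose 4 (285 mg at t=15 h): 285·exp(−0.06931·5) = 201.525 mg/L
C(20) = 87.500 + 164.402 + 57.500 + 201.525 = 510.928 mg/L

510.928 mg/L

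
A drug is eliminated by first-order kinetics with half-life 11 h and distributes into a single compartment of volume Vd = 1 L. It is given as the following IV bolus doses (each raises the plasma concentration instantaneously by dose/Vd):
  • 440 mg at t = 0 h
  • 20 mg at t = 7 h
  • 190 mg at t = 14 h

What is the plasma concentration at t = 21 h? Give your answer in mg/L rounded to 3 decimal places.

247.665 mg/L

k = ln 2 / 11 = 0.06301 per h
Dose 1 (440 mg at t=0 h): 440·exp(−0.06301·21) = 117.155 mg/L
Dose 2 (20 mg at t=7 h): 20·exp(−0.06301·14) = 8.278 mg/L
Dose 3 (190 mg at t=14 h): 190·exp(−0.06301·7) = 122.233 mg/L
C(21) = 117.155 + 8.278 + 122.233 = 247.665 mg/L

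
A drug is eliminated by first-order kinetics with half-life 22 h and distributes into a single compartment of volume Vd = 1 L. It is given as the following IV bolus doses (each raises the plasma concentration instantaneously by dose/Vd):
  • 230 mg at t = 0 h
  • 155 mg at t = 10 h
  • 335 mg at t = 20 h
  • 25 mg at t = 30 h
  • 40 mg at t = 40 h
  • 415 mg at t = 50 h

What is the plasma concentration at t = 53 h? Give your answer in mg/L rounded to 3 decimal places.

k = ln 2 / 22 = 0.03151 per h
Dose 1 (230 mg at t=0 h): 230·exp(−0.03151·53) = 43.303 mg/L
Dose 2 (155 mg at t=10 h): 155·exp(−0.03151·43) = 39.990 mg/L
Dose 3 (335 mg at t=20 h): 335·exp(−0.03151·33) = 118.440 mg/L
Dose 4 (25 mg at t=30 h): 25·exp(−0.03151·23) = 12.112 mg/L
Dose 5 (40 mg at t=40 h): 40·exp(−0.03151·13) = 26.557 mg/L
Dose 6 (415 mg at t=50 h): 415·exp(−0.03151·3) = 377.571 mg/L
C(53) = 43.303 + 39.990 + 118.440 + 12.112 + 26.557 + 377.571 = 617.974 mg/L

617.974 mg/L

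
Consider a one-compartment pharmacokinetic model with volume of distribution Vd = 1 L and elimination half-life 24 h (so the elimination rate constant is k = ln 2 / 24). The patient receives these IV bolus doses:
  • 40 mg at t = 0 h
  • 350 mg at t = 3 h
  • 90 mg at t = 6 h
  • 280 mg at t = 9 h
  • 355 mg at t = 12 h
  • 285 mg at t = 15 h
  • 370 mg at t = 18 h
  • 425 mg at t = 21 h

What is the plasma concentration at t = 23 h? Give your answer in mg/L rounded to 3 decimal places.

k = ln 2 / 24 = 0.02888 per h
Dose 1 (40 mg at t=0 h): 40·exp(−0.02888·23) = 20.586 mg/L
Dose 2 (350 mg at t=3 h): 350·exp(−0.02888·20) = 196.431 mg/L
Dose 3 (90 mg at t=6 h): 90·exp(−0.02888·17) = 55.082 mg/L
Dose 4 (280 mg at t=9 h): 280·exp(−0.02888·14) = 186.878 mg/L
Dose 5 (355 mg at t=12 h): 355·exp(−0.02888·11) = 258.378 mg/L
Dose 6 (285 mg at t=15 h): 285·exp(−0.02888·8) = 226.205 mg/L
Dose 7 (370 mg at t=18 h): 370·exp(−0.02888·5) = 320.249 mg/L
Dose 8 (425 mg at t=21 h): 425·exp(−0.02888·2) = 401.147 mg/L
C(23) = 20.586 + 196.431 + 55.082 + 186.878 + 258.378 + 226.205 + 320.249 + 401.147 = 1664.955 mg/L

1664.955 mg/L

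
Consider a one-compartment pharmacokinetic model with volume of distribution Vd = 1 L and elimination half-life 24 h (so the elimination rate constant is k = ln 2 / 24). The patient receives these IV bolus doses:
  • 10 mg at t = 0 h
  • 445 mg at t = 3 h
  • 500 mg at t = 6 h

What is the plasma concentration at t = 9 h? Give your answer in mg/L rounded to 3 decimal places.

840.412 mg/L

k = ln 2 / 24 = 0.02888 per h
Dose 1 (10 mg at t=0 h): 10·exp(−0.02888·9) = 7.711 mg/L
Dose 2 (445 mg at t=3 h): 445·exp(−0.02888·6) = 374.199 mg/L
Dose 3 (500 mg at t=6 h): 500·exp(−0.02888·3) = 458.502 mg/L
C(9) = 7.711 + 374.199 + 458.502 = 840.412 mg/L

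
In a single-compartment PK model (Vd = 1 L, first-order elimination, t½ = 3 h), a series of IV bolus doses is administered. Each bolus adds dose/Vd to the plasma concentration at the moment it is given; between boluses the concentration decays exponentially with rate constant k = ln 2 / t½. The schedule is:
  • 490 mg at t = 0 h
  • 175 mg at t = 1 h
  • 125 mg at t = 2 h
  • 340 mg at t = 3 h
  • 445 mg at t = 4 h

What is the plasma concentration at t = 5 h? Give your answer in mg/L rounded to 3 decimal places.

853.672 mg/L

k = ln 2 / 3 = 0.23105 per h
Dose 1 (490 mg at t=0 h): 490·exp(−0.23105·5) = 154.340 mg/L
Dose 2 (175 mg at t=1 h): 175·exp(−0.23105·4) = 69.449 mg/L
Dose 3 (125 mg at t=2 h): 125·exp(−0.23105·3) = 62.500 mg/L
Dose 4 (340 mg at t=3 h): 340·exp(−0.23105·2) = 214.187 mg/L
Dose 5 (445 mg at t=4 h): 445·exp(−0.23105·1) = 353.197 mg/L
C(5) = 154.340 + 69.449 + 62.500 + 214.187 + 353.197 = 853.672 mg/L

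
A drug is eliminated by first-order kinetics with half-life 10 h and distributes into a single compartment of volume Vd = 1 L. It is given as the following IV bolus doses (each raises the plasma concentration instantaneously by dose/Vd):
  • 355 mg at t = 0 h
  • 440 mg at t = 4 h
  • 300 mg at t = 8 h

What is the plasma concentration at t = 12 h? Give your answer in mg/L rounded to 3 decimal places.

634.594 mg/L

k = ln 2 / 10 = 0.06931 per h
Dose 1 (355 mg at t=0 h): 355·exp(−0.06931·12) = 154.523 mg/L
Dose 2 (440 mg at t=4 h): 440·exp(−0.06931·8) = 252.714 mg/L
Dose 3 (300 mg at t=8 h): 300·exp(−0.06931·4) = 227.357 mg/L
C(12) = 154.523 + 252.714 + 227.357 = 634.594 mg/L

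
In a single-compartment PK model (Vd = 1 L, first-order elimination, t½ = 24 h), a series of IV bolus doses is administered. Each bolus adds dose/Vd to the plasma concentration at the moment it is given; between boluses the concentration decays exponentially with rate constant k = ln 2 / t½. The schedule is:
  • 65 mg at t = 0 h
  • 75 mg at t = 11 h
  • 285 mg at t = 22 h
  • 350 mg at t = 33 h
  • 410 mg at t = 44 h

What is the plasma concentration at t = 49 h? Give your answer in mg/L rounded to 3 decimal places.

k = ln 2 / 24 = 0.02888 per h
Dose 1 (65 mg at t=0 h): 65·exp(−0.02888·49) = 15.787 mg/L
Dose 2 (75 mg at t=11 h): 75·exp(−0.02888·38) = 25.028 mg/L
Dose 3 (285 mg at t=22 h): 285·exp(−0.02888·27) = 130.673 mg/L
Dose 4 (350 mg at t=33 h): 350·exp(−0.02888·16) = 220.486 mg/L
Dose 5 (410 mg at t=44 h): 410·exp(−0.02888·5) = 354.870 mg/L
C(49) = 15.787 + 25.028 + 130.673 + 220.486 + 354.870 = 746.845 mg/L

746.845 mg/L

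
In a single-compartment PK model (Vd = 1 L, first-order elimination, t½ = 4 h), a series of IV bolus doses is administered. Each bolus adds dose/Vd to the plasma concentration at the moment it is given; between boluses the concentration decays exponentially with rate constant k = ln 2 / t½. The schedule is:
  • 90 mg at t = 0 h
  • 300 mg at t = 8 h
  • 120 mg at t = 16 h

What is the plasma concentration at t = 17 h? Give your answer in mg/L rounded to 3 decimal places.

168.705 mg/L

k = ln 2 / 4 = 0.17329 per h
Dose 1 (90 mg at t=0 h): 90·exp(−0.17329·17) = 4.730 mg/L
Dose 2 (300 mg at t=8 h): 300·exp(−0.17329·9) = 63.067 mg/L
Dose 3 (120 mg at t=16 h): 120·exp(−0.17329·1) = 100.908 mg/L
C(17) = 4.730 + 63.067 + 100.908 = 168.705 mg/L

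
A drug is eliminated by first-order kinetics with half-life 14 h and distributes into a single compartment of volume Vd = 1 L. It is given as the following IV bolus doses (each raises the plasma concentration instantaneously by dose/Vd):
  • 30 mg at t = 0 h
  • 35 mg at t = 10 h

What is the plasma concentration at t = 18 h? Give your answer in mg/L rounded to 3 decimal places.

k = ln 2 / 14 = 0.04951 per h
Dose 1 (30 mg at t=0 h): 30·exp(−0.04951·18) = 12.305 mg/L
Dose 2 (35 mg at t=10 h): 35·exp(−0.04951·8) = 23.553 mg/L
C(18) = 12.305 + 23.553 = 35.858 mg/L

35.858 mg/L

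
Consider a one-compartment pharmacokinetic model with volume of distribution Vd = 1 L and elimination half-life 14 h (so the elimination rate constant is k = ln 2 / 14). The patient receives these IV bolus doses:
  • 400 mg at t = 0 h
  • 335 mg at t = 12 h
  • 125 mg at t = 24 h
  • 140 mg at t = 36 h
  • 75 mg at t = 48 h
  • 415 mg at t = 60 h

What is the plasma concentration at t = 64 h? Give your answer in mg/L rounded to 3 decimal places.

k = ln 2 / 14 = 0.04951 per h
Dose 1 (400 mg at t=0 h): 400·exp(−0.04951·64) = 16.824 mg/L
Dose 2 (335 mg at t=12 h): 335·exp(−0.04951·52) = 25.523 mg/L
Dose 3 (125 mg at t=24 h): 125·exp(−0.04951·40) = 17.251 mg/L
Dose 4 (140 mg at t=36 h): 140·exp(−0.04951·28) = 35.000 mg/L
Dose 5 (75 mg at t=48 h): 75·exp(−0.04951·16) = 33.965 mg/L
Dose 6 (415 mg at t=60 h): 415·exp(−0.04951·4) = 340.439 mg/L
C(64) = 16.824 + 25.523 + 17.251 + 35.000 + 33.965 + 340.439 = 469.002 mg/L

469.002 mg/L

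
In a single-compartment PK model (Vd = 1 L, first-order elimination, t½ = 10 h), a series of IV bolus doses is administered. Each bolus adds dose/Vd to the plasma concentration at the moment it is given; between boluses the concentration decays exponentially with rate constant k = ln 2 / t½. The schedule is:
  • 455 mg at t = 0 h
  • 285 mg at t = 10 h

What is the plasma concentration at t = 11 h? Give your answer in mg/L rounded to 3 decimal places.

k = ln 2 / 10 = 0.06931 per h
Dose 1 (455 mg at t=0 h): 455·exp(−0.06931·11) = 212.265 mg/L
Dose 2 (285 mg at t=10 h): 285·exp(−0.06931·1) = 265.914 mg/L
C(11) = 212.265 + 265.914 = 478.179 mg/L

478.179 mg/L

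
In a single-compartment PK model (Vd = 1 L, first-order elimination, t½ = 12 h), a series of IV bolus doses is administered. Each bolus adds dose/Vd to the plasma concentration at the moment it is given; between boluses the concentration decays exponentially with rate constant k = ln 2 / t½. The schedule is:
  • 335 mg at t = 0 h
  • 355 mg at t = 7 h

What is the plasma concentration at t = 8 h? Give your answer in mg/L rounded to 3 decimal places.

k = ln 2 / 12 = 0.05776 per h
Dose 1 (335 mg at t=0 h): 335·exp(−0.05776·8) = 211.037 mg/L
Dose 2 (355 mg at t=7 h): 355·exp(−0.05776·1) = 335.075 mg/L
C(8) = 211.037 + 335.075 = 546.112 mg/L

546.112 mg/L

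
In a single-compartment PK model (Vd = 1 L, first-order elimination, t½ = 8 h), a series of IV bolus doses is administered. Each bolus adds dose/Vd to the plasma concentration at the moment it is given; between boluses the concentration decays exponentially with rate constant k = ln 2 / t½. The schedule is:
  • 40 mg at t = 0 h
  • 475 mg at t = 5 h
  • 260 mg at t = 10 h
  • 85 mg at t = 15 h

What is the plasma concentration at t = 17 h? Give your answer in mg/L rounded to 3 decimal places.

390.350 mg/L

k = ln 2 / 8 = 0.08664 per h
Dose 1 (40 mg at t=0 h): 40·exp(−0.08664·17) = 9.170 mg/L
Dose 2 (475 mg at t=5 h): 475·exp(−0.08664·12) = 167.938 mg/L
Dose 3 (260 mg at t=10 h): 260·exp(−0.08664·7) = 141.766 mg/L
Dose 4 (85 mg at t=15 h): 85·exp(−0.08664·2) = 71.476 mg/L
C(17) = 9.170 + 167.938 + 141.766 + 71.476 = 390.350 mg/L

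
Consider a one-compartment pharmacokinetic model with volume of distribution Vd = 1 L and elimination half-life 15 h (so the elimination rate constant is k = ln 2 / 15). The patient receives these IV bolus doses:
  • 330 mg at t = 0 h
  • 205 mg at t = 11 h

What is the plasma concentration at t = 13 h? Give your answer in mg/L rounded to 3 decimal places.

k = ln 2 / 15 = 0.04621 per h
Dose 1 (330 mg at t=0 h): 330·exp(−0.04621·13) = 180.976 mg/L
Dose 2 (205 mg at t=11 h): 205·exp(−0.04621·2) = 186.903 mg/L
C(13) = 180.976 + 186.903 = 367.879 mg/L

367.879 mg/L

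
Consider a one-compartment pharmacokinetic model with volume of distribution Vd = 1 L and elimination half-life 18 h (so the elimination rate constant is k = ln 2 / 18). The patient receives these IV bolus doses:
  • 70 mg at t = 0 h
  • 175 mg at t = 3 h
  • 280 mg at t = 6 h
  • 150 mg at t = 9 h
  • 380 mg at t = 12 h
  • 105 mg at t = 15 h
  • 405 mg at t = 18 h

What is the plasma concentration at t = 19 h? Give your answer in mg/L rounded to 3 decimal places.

k = ln 2 / 18 = 0.03851 per h
Dose 1 (70 mg at t=0 h): 70·exp(−0.03851·19) = 33.678 mg/L
Dose 2 (175 mg at t=3 h): 175·exp(−0.03851·16) = 94.505 mg/L
Dose 3 (280 mg at t=6 h): 280·exp(−0.03851·13) = 169.726 mg/L
Dose 4 (150 mg at t=9 h): 150·exp(−0.03851·10) = 102.059 mg/L
Dose 5 (380 mg at t=12 h): 380·exp(−0.03851·7) = 290.213 mg/L
Dose 6 (105 mg at t=15 h): 105·exp(−0.03851·4) = 90.011 mg/L
Dose 7 (405 mg at t=18 h): 405·exp(−0.03851·1) = 389.701 mg/L
C(19) = 33.678 + 94.505 + 169.726 + 102.059 + 290.213 + 90.011 + 389.701 = 1169.892 mg/L

1169.892 mg/L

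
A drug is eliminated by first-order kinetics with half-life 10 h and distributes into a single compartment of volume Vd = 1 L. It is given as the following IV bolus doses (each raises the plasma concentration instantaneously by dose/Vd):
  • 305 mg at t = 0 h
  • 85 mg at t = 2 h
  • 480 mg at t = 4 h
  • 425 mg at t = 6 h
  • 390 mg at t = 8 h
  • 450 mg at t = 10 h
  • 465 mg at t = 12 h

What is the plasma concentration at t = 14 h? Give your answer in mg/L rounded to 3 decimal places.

1639.816 mg/L

k = ln 2 / 10 = 0.06931 per h
Dose 1 (305 mg at t=0 h): 305·exp(−0.06931·14) = 115.573 mg/L
Dose 2 (85 mg at t=2 h): 85·exp(−0.06931·12) = 36.998 mg/L
Dose 3 (480 mg at t=4 h): 480·exp(−0.06931·10) = 240.000 mg/L
Dose 4 (425 mg at t=6 h): 425·exp(−0.06931·8) = 244.098 mg/L
Dose 5 (390 mg at t=8 h): 390·exp(−0.06931·6) = 257.304 mg/L
Dose 6 (450 mg at t=10 h): 450·exp(−0.06931·4) = 341.036 mg/L
Dose 7 (465 mg at t=12 h): 465·exp(−0.06931·2) = 404.806 mg/L
C(14) = 115.573 + 36.998 + 240.000 + 244.098 + 257.304 + 341.036 + 404.806 = 1639.816 mg/L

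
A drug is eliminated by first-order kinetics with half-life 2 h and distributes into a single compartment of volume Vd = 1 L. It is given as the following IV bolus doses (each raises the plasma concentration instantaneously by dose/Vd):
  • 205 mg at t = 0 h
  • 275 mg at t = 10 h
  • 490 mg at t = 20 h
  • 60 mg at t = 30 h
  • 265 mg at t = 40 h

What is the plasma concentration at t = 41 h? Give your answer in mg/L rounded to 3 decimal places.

k = ln 2 / 2 = 0.34657 per h
Dose 1 (205 mg at t=0 h): 205·exp(−0.34657·41) = 0.000 mg/L
Dose 2 (275 mg at t=10 h): 275·exp(−0.34657·31) = 0.006 mg/L
Dose 3 (490 mg at t=20 h): 490·exp(−0.34657·21) = 0.338 mg/L
Dose 4 (60 mg at t=30 h): 60·exp(−0.34657·11) = 1.326 mg/L
Dose 5 (265 mg at t=40 h): 265·exp(−0.34657·1) = 187.383 mg/L
C(41) = 0.000 + 0.006 + 0.338 + 1.326 + 187.383 = 189.054 mg/L

189.054 mg/L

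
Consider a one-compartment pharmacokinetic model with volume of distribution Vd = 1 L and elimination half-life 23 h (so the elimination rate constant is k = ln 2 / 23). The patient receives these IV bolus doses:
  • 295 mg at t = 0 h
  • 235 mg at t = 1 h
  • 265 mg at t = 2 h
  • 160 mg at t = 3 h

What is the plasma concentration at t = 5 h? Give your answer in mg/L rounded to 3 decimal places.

854.781 mg/L

k = ln 2 / 23 = 0.03014 per h
Dose 1 (295 mg at t=0 h): 295·exp(−0.03014·5) = 253.735 mg/L
Dose 2 (235 mg at t=1 h): 235·exp(−0.03014·4) = 208.312 mg/L
Dose 3 (265 mg at t=2 h): 265·exp(−0.03014·3) = 242.092 mg/L
Dose 4 (160 mg at t=3 h): 160·exp(−0.03014·2) = 150.641 mg/L
C(5) = 253.735 + 208.312 + 242.092 + 150.641 = 854.781 mg/L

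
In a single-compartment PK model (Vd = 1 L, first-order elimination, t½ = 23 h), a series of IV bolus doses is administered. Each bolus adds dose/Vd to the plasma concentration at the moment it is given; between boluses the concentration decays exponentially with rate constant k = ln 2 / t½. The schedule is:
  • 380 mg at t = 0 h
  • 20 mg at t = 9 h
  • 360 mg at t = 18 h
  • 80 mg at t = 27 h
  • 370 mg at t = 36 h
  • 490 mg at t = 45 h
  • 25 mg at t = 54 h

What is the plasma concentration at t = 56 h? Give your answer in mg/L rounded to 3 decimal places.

800.840 mg/L

k = ln 2 / 23 = 0.03014 per h
Dose 1 (380 mg at t=0 h): 380·exp(−0.03014·56) = 70.281 mg/L
Dose 2 (20 mg at t=9 h): 20·exp(−0.03014·47) = 4.852 mg/L
Dose 3 (360 mg at t=18 h): 360·exp(−0.03014·38) = 114.538 mg/L
Dose 4 (80 mg at t=27 h): 80·exp(−0.03014·29) = 33.383 mg/L
Dose 5 (370 mg at t=36 h): 370·exp(−0.03014·20) = 202.505 mg/L
Dose 6 (490 mg at t=45 h): 490·exp(−0.03014·11) = 351.743 mg/L
Dose 7 (25 mg at t=54 h): 25·exp(−0.03014·2) = 23.538 mg/L
C(56) = 70.281 + 4.852 + 114.538 + 33.383 + 202.505 + 351.743 + 23.538 = 800.840 mg/L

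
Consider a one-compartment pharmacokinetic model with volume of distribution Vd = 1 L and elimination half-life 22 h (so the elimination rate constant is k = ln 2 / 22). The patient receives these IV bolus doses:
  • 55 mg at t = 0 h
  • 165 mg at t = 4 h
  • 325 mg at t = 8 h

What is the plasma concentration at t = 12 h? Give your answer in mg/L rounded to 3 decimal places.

452.440 mg/L

k = ln 2 / 22 = 0.03151 per h
Dose 1 (55 mg at t=0 h): 55·exp(−0.03151·12) = 37.685 mg/L
Dose 2 (165 mg at t=4 h): 165·exp(−0.03151·8) = 128.239 mg/L
Dose 3 (325 mg at t=8 h): 325·exp(−0.03151·4) = 286.517 mg/L
C(12) = 37.685 + 128.239 + 286.517 = 452.440 mg/L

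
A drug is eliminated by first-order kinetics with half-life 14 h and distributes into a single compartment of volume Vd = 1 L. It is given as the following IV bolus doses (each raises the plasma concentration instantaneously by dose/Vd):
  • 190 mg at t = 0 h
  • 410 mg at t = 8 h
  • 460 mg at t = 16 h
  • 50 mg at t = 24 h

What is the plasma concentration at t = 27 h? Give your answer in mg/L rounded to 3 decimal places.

k = ln 2 / 14 = 0.04951 per h
Dose 1 (190 mg at t=0 h): 190·exp(−0.04951·27) = 49.911 mg/L
Dose 2 (410 mg at t=8 h): 410·exp(−0.04951·19) = 160.045 mg/L
Dose 3 (460 mg at t=16 h): 460·exp(−0.04951·11) = 266.830 mg/L
Dose 4 (50 mg at t=24 h): 50·exp(−0.04951·3) = 43.099 mg/L
C(27) = 49.911 + 160.045 + 266.830 + 43.099 = 519.885 mg/L

519.885 mg/L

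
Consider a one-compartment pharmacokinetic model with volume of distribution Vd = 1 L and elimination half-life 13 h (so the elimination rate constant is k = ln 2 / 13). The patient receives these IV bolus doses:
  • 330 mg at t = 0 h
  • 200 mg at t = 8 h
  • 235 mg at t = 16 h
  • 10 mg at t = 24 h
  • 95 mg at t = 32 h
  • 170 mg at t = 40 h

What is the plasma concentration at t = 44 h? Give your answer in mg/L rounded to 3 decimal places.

k = ln 2 / 13 = 0.05332 per h
Dose 1 (330 mg at t=0 h): 330·exp(−0.05332·44) = 31.597 mg/L
Dose 2 (200 mg at t=8 h): 200·exp(−0.05332·36) = 29.337 mg/L
Dose 3 (235 mg at t=16 h): 235·exp(−0.05332·28) = 52.807 mg/L
Dose 4 (10 mg at t=24 h): 10·exp(−0.05332·20) = 3.443 mg/L
Dose 5 (95 mg at t=32 h): 95·exp(−0.05332·12) = 50.101 mg/L
Dose 6 (170 mg at t=40 h): 170·exp(−0.05332·4) = 137.349 mg/L
C(44) = 31.597 + 29.337 + 52.807 + 3.443 + 50.101 + 137.349 = 304.633 mg/L

304.633 mg/L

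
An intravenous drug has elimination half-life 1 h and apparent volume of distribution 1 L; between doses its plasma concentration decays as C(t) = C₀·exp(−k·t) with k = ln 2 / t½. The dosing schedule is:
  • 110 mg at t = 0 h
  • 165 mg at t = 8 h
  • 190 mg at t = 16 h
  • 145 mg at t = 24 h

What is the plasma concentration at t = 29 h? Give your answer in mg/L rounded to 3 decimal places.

k = ln 2 / 1 = 0.69315 per h
Dose 1 (110 mg at t=0 h): 110·exp(−0.69315·29) = 0.000 mg/L
Dose 2 (165 mg at t=8 h): 165·exp(−0.69315·21) = 0.000 mg/L
Dose 3 (190 mg at t=16 h): 190·exp(−0.69315·13) = 0.023 mg/L
Dose 4 (145 mg at t=24 h): 145·exp(−0.69315·5) = 4.531 mg/L
C(29) = 0.000 + 0.000 + 0.023 + 4.531 = 4.555 mg/L

4.555 mg/L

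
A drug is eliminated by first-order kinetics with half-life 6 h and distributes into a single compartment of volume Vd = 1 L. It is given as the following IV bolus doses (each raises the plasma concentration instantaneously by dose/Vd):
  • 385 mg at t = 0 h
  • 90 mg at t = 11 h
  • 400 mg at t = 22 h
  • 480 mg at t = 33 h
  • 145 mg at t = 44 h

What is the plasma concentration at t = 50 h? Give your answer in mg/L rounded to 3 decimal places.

157.785 mg/L

k = ln 2 / 6 = 0.11552 per h
Dose 1 (385 mg at t=0 h): 385·exp(−0.11552·50) = 1.194 mg/L
Dose 2 (90 mg at t=11 h): 90·exp(−0.11552·39) = 0.994 mg/L
Dose 3 (400 mg at t=22 h): 400·exp(−0.11552·28) = 15.749 mg/L
Dose 4 (480 mg at t=33 h): 480·exp(−0.11552·17) = 67.348 mg/L
Dose 5 (145 mg at t=44 h): 145·exp(−0.11552·6) = 72.500 mg/L
C(50) = 1.194 + 0.994 + 15.749 + 67.348 + 72.500 = 157.785 mg/L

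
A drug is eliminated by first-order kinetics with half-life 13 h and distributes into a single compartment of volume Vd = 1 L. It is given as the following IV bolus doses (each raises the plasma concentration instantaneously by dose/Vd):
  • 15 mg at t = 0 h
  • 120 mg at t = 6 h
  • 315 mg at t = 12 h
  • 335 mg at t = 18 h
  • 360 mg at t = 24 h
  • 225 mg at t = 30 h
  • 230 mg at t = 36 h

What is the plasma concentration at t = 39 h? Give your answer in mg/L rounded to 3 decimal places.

703.567 mg/L

k = ln 2 / 13 = 0.05332 per h
Dose 1 (15 mg at t=0 h): 15·exp(−0.05332·39) = 1.875 mg/L
Dose 2 (120 mg at t=6 h): 120·exp(−0.05332·33) = 20.655 mg/L
Dose 3 (315 mg at t=12 h): 315·exp(−0.05332·27) = 74.661 mg/L
Dose 4 (335 mg at t=18 h): 335·exp(−0.05332·21) = 109.337 mg/L
Dose 5 (360 mg at t=24 h): 360·exp(−0.05332·15) = 161.793 mg/L
Dose 6 (225 mg at t=30 h): 225·exp(−0.05332·9) = 139.244 mg/L
Dose 7 (230 mg at t=36 h): 230·exp(−0.05332·3) = 196.001 mg/L
C(39) = 1.875 + 20.655 + 74.661 + 109.337 + 161.793 + 139.244 + 196.001 = 703.567 mg/L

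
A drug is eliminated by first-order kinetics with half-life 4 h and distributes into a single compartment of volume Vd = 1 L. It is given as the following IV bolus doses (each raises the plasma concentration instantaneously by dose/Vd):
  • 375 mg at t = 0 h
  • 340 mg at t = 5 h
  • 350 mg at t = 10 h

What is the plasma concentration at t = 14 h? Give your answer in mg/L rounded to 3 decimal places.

k = ln 2 / 4 = 0.17329 per h
Dose 1 (375 mg at t=0 h): 375·exp(−0.17329·14) = 33.146 mg/L
Dose 2 (340 mg at t=5 h): 340·exp(−0.17329·9) = 71.476 mg/L
Dose 3 (350 mg at t=10 h): 350·exp(−0.17329·4) = 175.000 mg/L
C(14) = 33.146 + 71.476 + 175.000 = 279.622 mg/L

279.622 mg/L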